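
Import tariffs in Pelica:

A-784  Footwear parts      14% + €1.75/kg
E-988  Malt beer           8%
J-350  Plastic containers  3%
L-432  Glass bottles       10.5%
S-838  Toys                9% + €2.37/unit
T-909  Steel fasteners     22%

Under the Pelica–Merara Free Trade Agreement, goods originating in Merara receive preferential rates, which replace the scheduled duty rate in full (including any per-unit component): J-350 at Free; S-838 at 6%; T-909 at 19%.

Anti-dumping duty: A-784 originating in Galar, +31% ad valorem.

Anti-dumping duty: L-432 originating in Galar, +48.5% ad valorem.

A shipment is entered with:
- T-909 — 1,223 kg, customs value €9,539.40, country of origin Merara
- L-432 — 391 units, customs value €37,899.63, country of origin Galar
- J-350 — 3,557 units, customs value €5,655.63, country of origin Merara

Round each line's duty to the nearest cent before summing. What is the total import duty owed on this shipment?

€24,173.27

Line 1 (T-909, Merara, 1,223 kg, €9,539.40):
Base rate for T-909 is 22%.
Origin Merara qualifies under the Pelica–Merara agreement and T-909 is covered: preferential rate 19% applies instead.
Duty = €9,539.40 × 19% = €1,812.49.
Line 2 (L-432, Galar, 391 units, €37,899.63):
Base rate for L-432 is 10.5%.
Additional duty on L-432 from Galar: +48.5%. Applied ad valorem rate: 10.5% + 48.5% = 59%.
Duty = €37,899.63 × 59% = €22,360.78.
Line 3 (J-350, Merara, 3,557 units, €5,655.63):
Base rate for J-350 is 3%.
Origin Merara qualifies under the Pelica–Merara agreement and J-350 is covered: preferential rate Free applies instead.
Duty = €5,655.63 × 0% = €0.00.
Total = €1,812.49 + €22,360.78 + €0.00 = €24,173.27.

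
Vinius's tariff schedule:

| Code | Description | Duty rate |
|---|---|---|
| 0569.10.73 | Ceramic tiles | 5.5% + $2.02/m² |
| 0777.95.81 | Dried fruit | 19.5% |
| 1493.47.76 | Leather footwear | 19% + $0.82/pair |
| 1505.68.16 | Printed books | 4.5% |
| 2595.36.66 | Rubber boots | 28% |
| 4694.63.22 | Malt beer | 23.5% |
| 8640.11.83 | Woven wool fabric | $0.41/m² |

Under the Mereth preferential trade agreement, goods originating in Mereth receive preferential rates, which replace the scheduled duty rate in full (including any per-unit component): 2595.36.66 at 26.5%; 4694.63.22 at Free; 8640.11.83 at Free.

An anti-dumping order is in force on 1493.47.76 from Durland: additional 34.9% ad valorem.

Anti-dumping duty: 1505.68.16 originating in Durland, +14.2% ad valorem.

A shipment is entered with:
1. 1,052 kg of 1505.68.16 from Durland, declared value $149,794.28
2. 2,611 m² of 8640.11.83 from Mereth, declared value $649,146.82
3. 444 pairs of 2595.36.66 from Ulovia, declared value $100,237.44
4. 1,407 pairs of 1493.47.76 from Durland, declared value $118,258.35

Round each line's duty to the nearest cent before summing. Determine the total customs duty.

$120,973.00

Line 1 (1505.68.16, Durland, 1,052 kg, $149,794.28):
Base rate for 1505.68.16 is 4.5%.
Additional duty on 1505.68.16 from Durland: +14.2%. Applied ad valorem rate: 4.5% + 14.2% = 18.7%.
Duty = $149,794.28 × 18.7% = $28,011.53.
Line 2 (8640.11.83, Mereth, 2,611 m², $649,146.82):
Base rate for 8640.11.83 is $0.41/m².
Origin Mereth qualifies under the Vinius–Mereth agreement and 8640.11.83 is covered: preferential rate Free applies instead.
Duty = $649,146.82 × 0% = $0.00.
Line 3 (2595.36.66, Ulovia, 444 pairs, $100,237.44):
Base rate for 2595.36.66 is 28%.
2595.36.66 has an FTA preferential rate, but origin Ulovia is not Mereth; base rate stands.
Duty = $100,237.44 × 28% = $28,066.48.
Line 4 (1493.47.76, Durland, 1,407 pairs, $118,258.35):
Base rate for 1493.47.76 is 19% + $0.82/pair.
Additional duty on 1493.47.76 from Durland: +34.9%. Applied ad valorem rate: 19% + 34.9% = 53.9%.
Duty = $118,258.35 × 53.9% + 1,407 × $0.82 = $64,894.99.
Total = $28,011.53 + $0.00 + $28,066.48 + $64,894.99 = $120,973.00.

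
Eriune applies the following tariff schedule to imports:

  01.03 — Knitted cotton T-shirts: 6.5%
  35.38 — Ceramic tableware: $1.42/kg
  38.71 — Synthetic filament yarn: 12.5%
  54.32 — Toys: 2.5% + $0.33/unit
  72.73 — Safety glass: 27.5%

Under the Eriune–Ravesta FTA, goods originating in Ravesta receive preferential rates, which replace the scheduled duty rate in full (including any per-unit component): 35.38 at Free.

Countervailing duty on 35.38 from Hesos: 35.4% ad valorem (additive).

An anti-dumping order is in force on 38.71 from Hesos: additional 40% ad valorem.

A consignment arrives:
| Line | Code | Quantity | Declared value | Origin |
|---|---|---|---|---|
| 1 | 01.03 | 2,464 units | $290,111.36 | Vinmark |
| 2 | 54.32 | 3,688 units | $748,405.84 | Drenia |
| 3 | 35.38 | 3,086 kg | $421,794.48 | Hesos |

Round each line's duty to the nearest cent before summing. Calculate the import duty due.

Line 1 (01.03, Vinmark, 2,464 units, $290,111.36):
Base rate for 01.03 is 6.5%.
Duty = $290,111.36 × 6.5% = $18,857.24.
Line 2 (54.32, Drenia, 3,688 units, $748,405.84):
Base rate for 54.32 is 2.5% + $0.33/unit.
Duty = $748,405.84 × 2.5% + 3,688 × $0.33 = $19,927.19.
Line 3 (35.38, Hesos, 3,086 kg, $421,794.48):
Base rate for 35.38 is $1.42/kg.
35.38 has an FTA preferential rate, but origin Hesos is not Ravesta; base rate stands.
Additional duty on 35.38 from Hesos: +35.4% ad valorem. Applied ad valorem rate = 35.4%.
Duty = $421,794.48 × 35.4% + 3,086 × $1.42 = $153,697.37.
Total = $18,857.24 + $19,927.19 + $153,697.37 = $192,481.80.

$192,481.80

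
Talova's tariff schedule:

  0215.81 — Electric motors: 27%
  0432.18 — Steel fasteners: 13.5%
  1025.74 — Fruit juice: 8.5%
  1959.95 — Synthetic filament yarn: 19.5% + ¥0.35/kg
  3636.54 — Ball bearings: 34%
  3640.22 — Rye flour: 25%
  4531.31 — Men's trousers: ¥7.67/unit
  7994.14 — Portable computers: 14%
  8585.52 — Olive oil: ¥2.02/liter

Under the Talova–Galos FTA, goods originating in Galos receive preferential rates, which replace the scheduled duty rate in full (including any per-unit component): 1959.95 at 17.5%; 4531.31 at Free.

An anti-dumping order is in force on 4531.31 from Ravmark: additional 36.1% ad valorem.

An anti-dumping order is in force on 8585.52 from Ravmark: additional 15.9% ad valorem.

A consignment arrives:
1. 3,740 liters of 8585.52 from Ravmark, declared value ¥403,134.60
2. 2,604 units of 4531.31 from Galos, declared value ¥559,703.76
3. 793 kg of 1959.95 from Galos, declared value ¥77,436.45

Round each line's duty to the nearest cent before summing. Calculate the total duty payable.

Line 1 (8585.52, Ravmark, 3,740 liters, ¥403,134.60):
Base rate for 8585.52 is ¥2.02/liter.
Additional duty on 8585.52 from Ravmark: +15.9% ad valorem. Applied ad valorem rate = 15.9%.
Duty = ¥403,134.60 × 15.9% + 3,740 × ¥2.02 = ¥71,653.20.
Line 2 (4531.31, Galos, 2,604 units, ¥559,703.76):
Base rate for 4531.31 is ¥7.67/unit.
Origin Galos qualifies under the Talova–Galos agreement and 4531.31 is covered: preferential rate Free applies instead.
The additional-duty order on 4531.31 targets Ravmark, not Galos; it does not apply.
Duty = ¥559,703.76 × 0% = ¥0.00.
Line 3 (1959.95, Galos, 793 kg, ¥77,436.45):
Base rate for 1959.95 is 19.5% + ¥0.35/kg.
Origin Galos qualifies under the Talova–Galos agreement and 1959.95 is covered: preferential rate 17.5% applies instead.
Duty = ¥77,436.45 × 17.5% = ¥13,551.38.
Total = ¥71,653.20 + ¥0.00 + ¥13,551.38 = ¥85,204.58.

¥85,204.58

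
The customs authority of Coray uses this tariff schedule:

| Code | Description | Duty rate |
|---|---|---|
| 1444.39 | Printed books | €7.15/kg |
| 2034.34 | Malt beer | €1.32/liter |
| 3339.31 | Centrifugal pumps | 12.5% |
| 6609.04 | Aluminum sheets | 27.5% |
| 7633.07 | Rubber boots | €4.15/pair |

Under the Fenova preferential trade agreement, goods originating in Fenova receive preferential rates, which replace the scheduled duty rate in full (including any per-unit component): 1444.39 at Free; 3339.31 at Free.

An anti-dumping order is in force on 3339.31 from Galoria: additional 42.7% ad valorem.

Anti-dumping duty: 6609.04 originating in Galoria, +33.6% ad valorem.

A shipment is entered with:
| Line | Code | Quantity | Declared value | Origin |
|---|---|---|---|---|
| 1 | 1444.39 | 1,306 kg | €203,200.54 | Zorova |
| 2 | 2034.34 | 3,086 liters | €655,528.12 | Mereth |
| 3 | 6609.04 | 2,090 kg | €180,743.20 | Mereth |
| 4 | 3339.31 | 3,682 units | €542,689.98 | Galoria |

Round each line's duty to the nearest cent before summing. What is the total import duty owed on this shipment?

Line 1 (1444.39, Zorova, 1,306 kg, €203,200.54):
Base rate for 1444.39 is €7.15/kg.
1444.39 has an FTA preferential rate, but origin Zorova is not Fenova; base rate stands.
Duty = 1,306 × €7.15 = €9,337.90.
Line 2 (2034.34, Mereth, 3,086 liters, €655,528.12):
Base rate for 2034.34 is €1.32/liter.
Duty = 3,086 × €1.32 = €4,073.52.
Line 3 (6609.04, Mereth, 2,090 kg, €180,743.20):
Base rate for 6609.04 is 27.5%.
The additional-duty order on 6609.04 targets Galoria, not Mereth; it does not apply.
Duty = €180,743.20 × 27.5% = €49,704.38.
Line 4 (3339.31, Galoria, 3,682 units, €542,689.98):
Base rate for 3339.31 is 12.5%.
3339.31 has an FTA preferential rate, but origin Galoria is not Fenova; base rate stands.
Additional duty on 3339.31 from Galoria: +42.7%. Applied ad valorem rate: 12.5% + 42.7% = 55.2%.
Duty = €542,689.98 × 55.2% = €299,564.87.
Total = €9,337.90 + €4,073.52 + €49,704.38 + €299,564.87 = €362,680.67.

€362,680.67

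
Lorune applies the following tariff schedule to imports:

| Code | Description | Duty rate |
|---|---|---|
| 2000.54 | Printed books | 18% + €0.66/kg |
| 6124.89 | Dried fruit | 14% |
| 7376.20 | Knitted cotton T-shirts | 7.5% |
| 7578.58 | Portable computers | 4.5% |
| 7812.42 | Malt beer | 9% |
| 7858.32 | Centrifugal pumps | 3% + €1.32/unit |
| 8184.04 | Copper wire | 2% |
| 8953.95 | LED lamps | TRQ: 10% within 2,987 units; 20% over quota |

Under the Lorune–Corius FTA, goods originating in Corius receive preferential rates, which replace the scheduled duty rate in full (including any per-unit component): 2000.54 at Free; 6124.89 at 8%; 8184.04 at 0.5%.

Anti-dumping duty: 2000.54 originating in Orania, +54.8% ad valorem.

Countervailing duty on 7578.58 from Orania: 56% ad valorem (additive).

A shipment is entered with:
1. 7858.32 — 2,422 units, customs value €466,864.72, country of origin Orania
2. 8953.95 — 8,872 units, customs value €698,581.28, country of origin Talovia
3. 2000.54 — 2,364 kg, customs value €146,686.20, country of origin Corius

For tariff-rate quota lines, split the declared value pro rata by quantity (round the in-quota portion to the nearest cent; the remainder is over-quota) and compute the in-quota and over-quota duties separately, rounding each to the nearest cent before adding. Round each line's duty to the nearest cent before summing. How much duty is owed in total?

Line 1 (7858.32, Orania, 2,422 units, €466,864.72):
Base rate for 7858.32 is 3% + €1.32/unit.
Duty = €466,864.72 × 3% + 2,422 × €1.32 = €17,202.98.
Line 2 (8953.95, Talovia, 8,872 units, €698,581.28):
Code 8953.95 is under a tariff-rate quota (threshold 2,987 units). In-quota: 2,987 units at 10%; over-quota: 5,885 units at 20%.
Pro-rata value split: in-quota = €698,581.28 × 2,987/8,872 = €235,196.38; over-quota = €698,581.28 − €235,196.38 = €463,384.90.
In-quota duty = €235,196.38 × 10% = €23,519.64. Over-quota duty = €463,384.90 × 20% = €92,676.98.
Line duty = €23,519.64 + €92,676.98 = €116,196.62.
Line 3 (2000.54, Corius, 2,364 kg, €146,686.20):
Base rate for 2000.54 is 18% + €0.66/kg.
Origin Corius qualifies under the Lorune–Corius agreement and 2000.54 is covered: preferential rate Free applies instead.
The additional-duty order on 2000.54 targets Orania, not Corius; it does not apply.
Duty = €146,686.20 × 0% = €0.00.
Total = €17,202.98 + €116,196.62 + €0.00 = €133,399.60.

€133,399.60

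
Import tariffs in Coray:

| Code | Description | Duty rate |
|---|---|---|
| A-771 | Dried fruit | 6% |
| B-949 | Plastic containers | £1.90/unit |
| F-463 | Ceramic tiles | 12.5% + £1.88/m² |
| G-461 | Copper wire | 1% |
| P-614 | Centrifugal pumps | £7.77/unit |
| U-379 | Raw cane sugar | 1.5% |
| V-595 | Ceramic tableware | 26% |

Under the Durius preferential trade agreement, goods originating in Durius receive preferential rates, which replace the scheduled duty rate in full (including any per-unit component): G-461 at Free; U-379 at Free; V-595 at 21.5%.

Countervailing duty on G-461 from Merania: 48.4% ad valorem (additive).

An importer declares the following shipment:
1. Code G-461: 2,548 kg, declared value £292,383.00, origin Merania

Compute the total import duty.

£144,437.20

Line 1 (G-461, Merania, 2,548 kg, £292,383.00):
Base rate for G-461 is 1%.
G-461 has an FTA preferential rate, but origin Merania is not Durius; base rate stands.
Additional duty on G-461 from Merania: +48.4%. Applied ad valorem rate: 1% + 48.4% = 49.4%.
Duty = £292,383.00 × 49.4% = £144,437.20.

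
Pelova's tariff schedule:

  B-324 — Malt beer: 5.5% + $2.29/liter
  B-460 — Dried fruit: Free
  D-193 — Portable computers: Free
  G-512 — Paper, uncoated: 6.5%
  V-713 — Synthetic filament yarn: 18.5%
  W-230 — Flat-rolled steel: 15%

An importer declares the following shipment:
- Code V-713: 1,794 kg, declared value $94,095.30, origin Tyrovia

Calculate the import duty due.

Line 1 (V-713, Tyrovia, 1,794 kg, $94,095.30):
Base rate for V-713 is 18.5%.
Duty = $94,095.30 × 18.5% = $17,407.63.

$17,407.63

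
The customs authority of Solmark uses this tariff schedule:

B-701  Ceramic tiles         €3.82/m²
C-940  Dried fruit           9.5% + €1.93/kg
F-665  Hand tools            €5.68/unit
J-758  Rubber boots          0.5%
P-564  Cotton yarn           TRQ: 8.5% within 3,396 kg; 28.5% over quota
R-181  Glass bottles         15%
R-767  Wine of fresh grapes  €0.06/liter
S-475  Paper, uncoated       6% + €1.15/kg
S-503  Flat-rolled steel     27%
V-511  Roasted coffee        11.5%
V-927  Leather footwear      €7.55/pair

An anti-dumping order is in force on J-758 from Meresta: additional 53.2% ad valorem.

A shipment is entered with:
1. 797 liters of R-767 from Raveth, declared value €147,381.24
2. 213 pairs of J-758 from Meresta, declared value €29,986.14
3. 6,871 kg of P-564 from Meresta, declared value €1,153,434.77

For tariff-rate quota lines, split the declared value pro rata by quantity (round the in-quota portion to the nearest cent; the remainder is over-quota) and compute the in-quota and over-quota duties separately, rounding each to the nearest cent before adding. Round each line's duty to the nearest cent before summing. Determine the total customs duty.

€230,861.98

Line 1 (R-767, Raveth, 797 liters, €147,381.24):
Base rate for R-767 is €0.06/liter.
Duty = 797 × €0.06 = €47.82.
Line 2 (J-758, Meresta, 213 pairs, €29,986.14):
Base rate for J-758 is 0.5%.
Additional duty on J-758 from Meresta: +53.2%. Applied ad valorem rate: 0.5% + 53.2% = 53.7%.
Duty = €29,986.14 × 53.7% = €16,102.56.
Line 3 (P-564, Meresta, 6,871 kg, €1,153,434.77):
Code P-564 is under a tariff-rate quota (threshold 3,396 kg). In-quota: 3,396 kg at 8.5%; over-quota: 3,475 kg at 28.5%.
Pro-rata value split: in-quota = €1,153,434.77 × 3,396/6,871 = €570,086.52; over-quota = €1,153,434.77 − €570,086.52 = €583,348.25.
In-quota duty = €570,086.52 × 8.5% = €48,457.35. Over-quota duty = €583,348.25 × 28.5% = €166,254.25.
Line duty = €48,457.35 + €166,254.25 = €214,711.60.
Total = €47.82 + €16,102.56 + €214,711.60 = €230,861.98.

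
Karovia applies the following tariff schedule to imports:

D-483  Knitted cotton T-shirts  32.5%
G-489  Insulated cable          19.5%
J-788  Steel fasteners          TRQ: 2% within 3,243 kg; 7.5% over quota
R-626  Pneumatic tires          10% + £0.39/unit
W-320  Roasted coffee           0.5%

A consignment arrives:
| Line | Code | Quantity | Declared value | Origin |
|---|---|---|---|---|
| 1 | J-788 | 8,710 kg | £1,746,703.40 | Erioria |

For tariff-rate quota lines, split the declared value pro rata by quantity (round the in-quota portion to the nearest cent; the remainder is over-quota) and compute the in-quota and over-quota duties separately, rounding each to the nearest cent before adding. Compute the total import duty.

Line 1 (J-788, Erioria, 8,710 kg, £1,746,703.40):
Code J-788 is under a tariff-rate quota (threshold 3,243 kg). In-quota: 3,243 kg at 2%; over-quota: 5,467 kg at 7.5%.
Pro-rata value split: in-quota = £1,746,703.40 × 3,243/8,710 = £650,351.22; over-quota = £1,746,703.40 − £650,351.22 = £1,096,352.18.
In-quota duty = £650,351.22 × 2% = £13,007.02. Over-quota duty = £1,096,352.18 × 7.5% = £82,226.41.
Line duty = £13,007.02 + £82,226.41 = £95,233.43.

£95,233.43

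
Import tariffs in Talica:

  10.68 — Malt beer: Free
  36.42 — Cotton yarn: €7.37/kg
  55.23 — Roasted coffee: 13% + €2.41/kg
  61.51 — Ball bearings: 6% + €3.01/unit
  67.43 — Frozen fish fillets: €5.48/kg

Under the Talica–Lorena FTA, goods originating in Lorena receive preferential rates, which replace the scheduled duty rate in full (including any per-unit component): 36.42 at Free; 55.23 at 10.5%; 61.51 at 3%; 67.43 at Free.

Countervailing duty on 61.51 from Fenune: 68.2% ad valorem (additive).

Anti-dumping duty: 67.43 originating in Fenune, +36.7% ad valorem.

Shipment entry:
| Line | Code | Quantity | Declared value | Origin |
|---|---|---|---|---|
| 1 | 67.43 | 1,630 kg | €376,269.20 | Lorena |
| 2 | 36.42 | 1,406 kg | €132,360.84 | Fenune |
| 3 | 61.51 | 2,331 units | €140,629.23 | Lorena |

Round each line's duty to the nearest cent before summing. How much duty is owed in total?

€14,581.10

Line 1 (67.43, Lorena, 1,630 kg, €376,269.20):
Base rate for 67.43 is €5.48/kg.
Origin Lorena qualifies under the Talica–Lorena agreement and 67.43 is covered: preferential rate Free applies instead.
The additional-duty order on 67.43 targets Fenune, not Lorena; it does not apply.
Duty = €376,269.20 × 0% = €0.00.
Line 2 (36.42, Fenune, 1,406 kg, €132,360.84):
Base rate for 36.42 is €7.37/kg.
36.42 has an FTA preferential rate, but origin Fenune is not Lorena; base rate stands.
Duty = 1,406 × €7.37 = €10,362.22.
Line 3 (61.51, Lorena, 2,331 units, €140,629.23):
Base rate for 61.51 is 6% + €3.01/unit.
Origin Lorena qualifies under the Talica–Lorena agreement and 61.51 is covered: preferential rate 3% applies instead.
The additional-duty order on 61.51 targets Fenune, not Lorena; it does not apply.
Duty = €140,629.23 × 3% = €4,218.88.
Total = €0.00 + €10,362.22 + €4,218.88 = €14,581.10.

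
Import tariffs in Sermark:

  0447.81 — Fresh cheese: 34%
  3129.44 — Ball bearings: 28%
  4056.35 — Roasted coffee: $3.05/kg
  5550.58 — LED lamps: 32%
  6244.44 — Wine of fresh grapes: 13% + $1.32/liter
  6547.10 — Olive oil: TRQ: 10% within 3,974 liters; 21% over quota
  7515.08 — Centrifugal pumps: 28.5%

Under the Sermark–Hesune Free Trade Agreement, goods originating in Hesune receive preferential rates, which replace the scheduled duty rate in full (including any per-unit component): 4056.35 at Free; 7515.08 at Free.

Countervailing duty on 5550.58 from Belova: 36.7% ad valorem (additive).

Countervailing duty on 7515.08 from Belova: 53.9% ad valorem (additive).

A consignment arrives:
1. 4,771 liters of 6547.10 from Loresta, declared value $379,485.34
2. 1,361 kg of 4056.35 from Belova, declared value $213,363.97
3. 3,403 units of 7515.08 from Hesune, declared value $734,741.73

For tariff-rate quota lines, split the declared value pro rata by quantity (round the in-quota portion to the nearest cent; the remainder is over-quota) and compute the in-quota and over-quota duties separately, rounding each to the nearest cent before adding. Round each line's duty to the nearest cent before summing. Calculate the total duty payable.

Line 1 (6547.10, Loresta, 4,771 liters, $379,485.34):
Code 6547.10 is under a tariff-rate quota (threshold 3,974 liters). In-quota: 3,974 liters at 10%; over-quota: 797 liters at 21%.
Pro-rata value split: in-quota = $379,485.34 × 3,974/4,771 = $316,091.96; over-quota = $379,485.34 − $316,091.96 = $63,393.38.
In-quota duty = $316,091.96 × 10% = $31,609.20. Over-quota duty = $63,393.38 × 21% = $13,312.61.
Line duty = $31,609.20 + $13,312.61 = $44,921.81.
Line 2 (4056.35, Belova, 1,361 kg, $213,363.97):
Base rate for 4056.35 is $3.05/kg.
4056.35 has an FTA preferential rate, but origin Belova is not Hesune; base rate stands.
Duty = 1,361 × $3.05 = $4,151.05.
Line 3 (7515.08, Hesune, 3,403 units, $734,741.73):
Base rate for 7515.08 is 28.5%.
Origin Hesune qualifies under the Sermark–Hesune agreement and 7515.08 is covered: preferential rate Free applies instead.
The additional-duty order on 7515.08 targets Belova, not Hesune; it does not apply.
Duty = $734,741.73 × 0% = $0.00.
Total = $44,921.81 + $4,151.05 + $0.00 = $49,072.86.

$49,072.86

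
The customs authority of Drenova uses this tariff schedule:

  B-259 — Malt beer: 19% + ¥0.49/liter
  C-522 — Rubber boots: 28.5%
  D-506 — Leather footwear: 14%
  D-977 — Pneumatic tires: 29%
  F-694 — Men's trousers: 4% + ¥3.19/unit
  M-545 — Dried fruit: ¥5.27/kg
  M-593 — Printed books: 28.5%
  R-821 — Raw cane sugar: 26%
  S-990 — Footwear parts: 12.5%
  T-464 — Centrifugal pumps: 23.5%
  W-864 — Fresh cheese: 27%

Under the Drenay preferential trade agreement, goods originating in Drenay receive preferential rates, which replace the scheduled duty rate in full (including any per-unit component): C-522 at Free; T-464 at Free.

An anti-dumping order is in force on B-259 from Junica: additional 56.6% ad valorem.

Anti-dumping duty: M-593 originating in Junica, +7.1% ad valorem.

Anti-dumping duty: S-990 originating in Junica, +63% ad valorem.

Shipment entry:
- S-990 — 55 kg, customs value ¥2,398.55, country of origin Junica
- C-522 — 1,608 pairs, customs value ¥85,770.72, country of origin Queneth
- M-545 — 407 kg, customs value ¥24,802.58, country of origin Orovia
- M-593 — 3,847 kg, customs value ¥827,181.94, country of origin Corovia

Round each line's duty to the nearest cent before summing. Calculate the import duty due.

¥264,147.31

Line 1 (S-990, Junica, 55 kg, ¥2,398.55):
Base rate for S-990 is 12.5%.
Additional duty on S-990 from Junica: +63%. Applied ad valorem rate: 12.5% + 63% = 75.5%.
Duty = ¥2,398.55 × 75.5% = ¥1,810.91.
Line 2 (C-522, Queneth, 1,608 pairs, ¥85,770.72):
Base rate for C-522 is 28.5%.
C-522 has an FTA preferential rate, but origin Queneth is not Drenay; base rate stands.
Duty = ¥85,770.72 × 28.5% = ¥24,444.66.
Line 3 (M-545, Orovia, 407 kg, ¥24,802.58):
Base rate for M-545 is ¥5.27/kg.
Duty = 407 × ¥5.27 = ¥2,144.89.
Line 4 (M-593, Corovia, 3,847 kg, ¥827,181.94):
Base rate for M-593 is 28.5%.
The additional-duty order on M-593 targets Junica, not Corovia; it does not apply.
Duty = ¥827,181.94 × 28.5% = ¥235,746.85.
Total = ¥1,810.91 + ¥24,444.66 + ¥2,144.89 + ¥235,746.85 = ¥264,147.31.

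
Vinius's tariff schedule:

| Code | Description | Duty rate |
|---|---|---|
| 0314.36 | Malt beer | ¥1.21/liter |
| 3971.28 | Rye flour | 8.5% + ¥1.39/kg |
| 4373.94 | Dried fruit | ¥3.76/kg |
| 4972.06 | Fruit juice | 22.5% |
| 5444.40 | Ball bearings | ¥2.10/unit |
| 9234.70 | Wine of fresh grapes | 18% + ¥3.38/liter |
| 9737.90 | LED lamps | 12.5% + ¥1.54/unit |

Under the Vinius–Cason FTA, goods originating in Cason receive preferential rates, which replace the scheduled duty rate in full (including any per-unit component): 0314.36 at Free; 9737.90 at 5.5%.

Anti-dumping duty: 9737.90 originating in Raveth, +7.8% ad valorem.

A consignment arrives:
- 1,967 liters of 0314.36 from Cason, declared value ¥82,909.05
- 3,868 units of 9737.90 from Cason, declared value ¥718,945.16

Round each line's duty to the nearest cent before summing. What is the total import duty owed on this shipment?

Line 1 (0314.36, Cason, 1,967 liters, ¥82,909.05):
Base rate for 0314.36 is ¥1.21/liter.
Origin Cason qualifies under the Vinius–Cason agreement and 0314.36 is covered: preferential rate Free applies instead.
Duty = ¥82,909.05 × 0% = ¥0.00.
Line 2 (9737.90, Cason, 3,868 units, ¥718,945.16):
Base rate for 9737.90 is 12.5% + ¥1.54/unit.
Origin Cason qualifies under the Vinius–Cason agreement and 9737.90 is covered: preferential rate 5.5% applies instead.
The additional-duty order on 9737.90 targets Raveth, not Cason; it does not apply.
Duty = ¥718,945.16 × 5.5% = ¥39,541.98.
Total = ¥0.00 + ¥39,541.98 = ¥39,541.98.

¥39,541.98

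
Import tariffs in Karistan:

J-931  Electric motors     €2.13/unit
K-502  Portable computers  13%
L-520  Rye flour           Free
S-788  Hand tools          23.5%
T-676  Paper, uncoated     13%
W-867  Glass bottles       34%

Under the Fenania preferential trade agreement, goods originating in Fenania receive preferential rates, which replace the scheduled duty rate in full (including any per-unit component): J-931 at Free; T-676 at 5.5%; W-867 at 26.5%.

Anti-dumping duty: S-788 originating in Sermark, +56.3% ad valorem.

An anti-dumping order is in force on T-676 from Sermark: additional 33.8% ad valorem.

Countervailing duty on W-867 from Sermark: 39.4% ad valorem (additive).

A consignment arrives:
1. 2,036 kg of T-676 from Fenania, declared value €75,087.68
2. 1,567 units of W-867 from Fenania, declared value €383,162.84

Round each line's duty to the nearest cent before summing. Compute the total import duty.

Line 1 (T-676, Fenania, 2,036 kg, €75,087.68):
Base rate for T-676 is 13%.
Origin Fenania qualifies under the Karistan–Fenania agreement and T-676 is covered: preferential rate 5.5% applies instead.
The additional-duty order on T-676 targets Sermark, not Fenania; it does not apply.
Duty = €75,087.68 × 5.5% = €4,129.82.
Line 2 (W-867, Fenania, 1,567 units, €383,162.84):
Base rate for W-867 is 34%.
Origin Fenania qualifies under the Karistan–Fenania agreement and W-867 is covered: preferential rate 26.5% applies instead.
The additional-duty order on W-867 targets Sermark, not Fenania; it does not apply.
Duty = €383,162.84 × 26.5% = €101,538.15.
Total = €4,129.82 + €101,538.15 = €105,667.97.

€105,667.97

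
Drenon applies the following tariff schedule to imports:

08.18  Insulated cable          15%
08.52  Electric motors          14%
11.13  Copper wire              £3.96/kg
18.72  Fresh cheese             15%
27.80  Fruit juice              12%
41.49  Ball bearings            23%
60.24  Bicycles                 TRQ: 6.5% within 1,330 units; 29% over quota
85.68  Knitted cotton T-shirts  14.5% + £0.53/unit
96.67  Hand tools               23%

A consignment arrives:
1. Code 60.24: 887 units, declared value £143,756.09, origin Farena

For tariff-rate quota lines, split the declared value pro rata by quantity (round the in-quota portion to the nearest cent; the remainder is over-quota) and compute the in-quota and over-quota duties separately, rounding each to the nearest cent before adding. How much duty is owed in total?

Line 1 (60.24, Farena, 887 units, £143,756.09):
Code 60.24 is under a tariff-rate quota (threshold 1,330 units). Quantity 887 units is within the quota, so the in-quota rate 6.5% applies to the full value.
Duty = £143,756.09 × 6.5% = £9,344.15.

£9,344.15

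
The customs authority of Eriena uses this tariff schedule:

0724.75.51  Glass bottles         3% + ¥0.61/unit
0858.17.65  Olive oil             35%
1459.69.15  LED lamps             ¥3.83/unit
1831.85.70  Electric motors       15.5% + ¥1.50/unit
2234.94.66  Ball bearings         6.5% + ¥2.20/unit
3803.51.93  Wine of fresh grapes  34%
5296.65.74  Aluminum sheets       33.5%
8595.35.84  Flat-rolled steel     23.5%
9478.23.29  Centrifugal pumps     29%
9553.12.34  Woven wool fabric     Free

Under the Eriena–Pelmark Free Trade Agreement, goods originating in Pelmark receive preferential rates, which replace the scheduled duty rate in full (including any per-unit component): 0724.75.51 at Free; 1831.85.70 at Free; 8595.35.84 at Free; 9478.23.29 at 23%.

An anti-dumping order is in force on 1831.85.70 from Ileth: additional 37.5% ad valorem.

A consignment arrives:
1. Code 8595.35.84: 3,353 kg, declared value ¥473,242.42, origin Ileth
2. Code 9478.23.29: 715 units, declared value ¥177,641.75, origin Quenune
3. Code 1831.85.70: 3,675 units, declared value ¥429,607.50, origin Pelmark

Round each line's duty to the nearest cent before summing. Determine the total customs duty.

¥162,728.08

Line 1 (8595.35.84, Ileth, 3,353 kg, ¥473,242.42):
Base rate for 8595.35.84 is 23.5%.
8595.35.84 has an FTA preferential rate, but origin Ileth is not Pelmark; base rate stands.
Duty = ¥473,242.42 × 23.5% = ¥111,211.97.
Line 2 (9478.23.29, Quenune, 715 units, ¥177,641.75):
Base rate for 9478.23.29 is 29%.
9478.23.29 has an FTA preferential rate, but origin Quenune is not Pelmark; base rate stands.
Duty = ¥177,641.75 × 29% = ¥51,516.11.
Line 3 (1831.85.70, Pelmark, 3,675 units, ¥429,607.50):
Base rate for 1831.85.70 is 15.5% + ¥1.50/unit.
Origin Pelmark qualifies under the Eriena–Pelmark agreement and 1831.85.70 is covered: preferential rate Free applies instead.
The additional-duty order on 1831.85.70 targets Ileth, not Pelmark; it does not apply.
Duty = ¥429,607.50 × 0% = ¥0.00.
Total = ¥111,211.97 + ¥51,516.11 + ¥0.00 = ¥162,728.08.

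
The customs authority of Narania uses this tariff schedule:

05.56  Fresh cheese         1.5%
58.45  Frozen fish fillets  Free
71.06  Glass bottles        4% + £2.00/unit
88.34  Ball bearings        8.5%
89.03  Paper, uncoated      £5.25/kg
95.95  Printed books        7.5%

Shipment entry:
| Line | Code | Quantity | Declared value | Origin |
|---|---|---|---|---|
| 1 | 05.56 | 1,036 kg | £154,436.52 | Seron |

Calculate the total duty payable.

Line 1 (05.56, Seron, 1,036 kg, £154,436.52):
Base rate for 05.56 is 1.5%.
Duty = £154,436.52 × 1.5% = £2,316.55.

£2,316.55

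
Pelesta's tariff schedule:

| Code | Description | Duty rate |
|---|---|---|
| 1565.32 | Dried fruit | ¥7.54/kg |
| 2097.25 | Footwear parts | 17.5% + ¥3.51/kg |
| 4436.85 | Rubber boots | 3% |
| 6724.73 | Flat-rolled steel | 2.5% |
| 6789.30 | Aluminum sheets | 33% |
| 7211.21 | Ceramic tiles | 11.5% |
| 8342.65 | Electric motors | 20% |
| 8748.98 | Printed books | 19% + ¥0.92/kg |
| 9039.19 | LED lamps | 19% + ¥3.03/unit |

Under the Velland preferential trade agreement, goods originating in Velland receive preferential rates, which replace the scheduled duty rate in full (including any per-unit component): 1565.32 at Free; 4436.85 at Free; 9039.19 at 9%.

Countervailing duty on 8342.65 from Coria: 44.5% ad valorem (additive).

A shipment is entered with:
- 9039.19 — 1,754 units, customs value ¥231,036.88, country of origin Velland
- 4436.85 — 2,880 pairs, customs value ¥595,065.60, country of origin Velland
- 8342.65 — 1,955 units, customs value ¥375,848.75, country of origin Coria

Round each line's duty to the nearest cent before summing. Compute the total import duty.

Line 1 (9039.19, Velland, 1,754 units, ¥231,036.88):
Base rate for 9039.19 is 19% + ¥3.03/unit.
Origin Velland qualifies under the Pelesta–Velland agreement and 9039.19 is covered: preferential rate 9% applies instead.
Duty = ¥231,036.88 × 9% = ¥20,793.32.
Line 2 (4436.85, Velland, 2,880 pairs, ¥595,065.60):
Base rate for 4436.85 is 3%.
Origin Velland qualifies under the Pelesta–Velland agreement and 4436.85 is covered: preferential rate Free applies instead.
Duty = ¥595,065.60 × 0% = ¥0.00.
Line 3 (8342.65, Coria, 1,955 units, ¥375,848.75):
Base rate for 8342.65 is 20%.
Additional duty on 8342.65 from Coria: +44.5%. Applied ad valorem rate: 20% + 44.5% = 64.5%.
Duty = ¥375,848.75 × 64.5% = ¥242,422.44.
Total = ¥20,793.32 + ¥0.00 + ¥242,422.44 = ¥263,215.76.

¥263,215.76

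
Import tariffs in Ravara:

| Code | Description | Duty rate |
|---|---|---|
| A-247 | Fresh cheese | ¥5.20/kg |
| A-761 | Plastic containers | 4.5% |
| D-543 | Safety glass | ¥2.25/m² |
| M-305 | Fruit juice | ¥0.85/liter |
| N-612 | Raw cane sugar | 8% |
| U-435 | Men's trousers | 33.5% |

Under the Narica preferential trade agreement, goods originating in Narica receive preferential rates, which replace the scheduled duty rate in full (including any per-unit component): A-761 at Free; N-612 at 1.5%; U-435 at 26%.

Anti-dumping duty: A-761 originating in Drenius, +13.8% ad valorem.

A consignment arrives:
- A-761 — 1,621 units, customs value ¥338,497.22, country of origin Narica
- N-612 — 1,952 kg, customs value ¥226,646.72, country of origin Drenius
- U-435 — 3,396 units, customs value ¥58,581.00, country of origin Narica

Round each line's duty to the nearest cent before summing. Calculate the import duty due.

¥33,362.80

Line 1 (A-761, Narica, 1,621 units, ¥338,497.22):
Base rate for A-761 is 4.5%.
Origin Narica qualifies under the Ravara–Narica agreement and A-761 is covered: preferential rate Free applies instead.
The additional-duty order on A-761 targets Drenius, not Narica; it does not apply.
Duty = ¥338,497.22 × 0% = ¥0.00.
Line 2 (N-612, Drenius, 1,952 kg, ¥226,646.72):
Base rate for N-612 is 8%.
N-612 has an FTA preferential rate, but origin Drenius is not Narica; base rate stands.
Duty = ¥226,646.72 × 8% = ¥18,131.74.
Line 3 (U-435, Narica, 3,396 units, ¥58,581.00):
Base rate for U-435 is 33.5%.
Origin Narica qualifies under the Ravara–Narica agreement and U-435 is covered: preferential rate 26% applies instead.
Duty = ¥58,581.00 × 26% = ¥15,231.06.
Total = ¥0.00 + ¥18,131.74 + ¥15,231.06 = ¥33,362.80.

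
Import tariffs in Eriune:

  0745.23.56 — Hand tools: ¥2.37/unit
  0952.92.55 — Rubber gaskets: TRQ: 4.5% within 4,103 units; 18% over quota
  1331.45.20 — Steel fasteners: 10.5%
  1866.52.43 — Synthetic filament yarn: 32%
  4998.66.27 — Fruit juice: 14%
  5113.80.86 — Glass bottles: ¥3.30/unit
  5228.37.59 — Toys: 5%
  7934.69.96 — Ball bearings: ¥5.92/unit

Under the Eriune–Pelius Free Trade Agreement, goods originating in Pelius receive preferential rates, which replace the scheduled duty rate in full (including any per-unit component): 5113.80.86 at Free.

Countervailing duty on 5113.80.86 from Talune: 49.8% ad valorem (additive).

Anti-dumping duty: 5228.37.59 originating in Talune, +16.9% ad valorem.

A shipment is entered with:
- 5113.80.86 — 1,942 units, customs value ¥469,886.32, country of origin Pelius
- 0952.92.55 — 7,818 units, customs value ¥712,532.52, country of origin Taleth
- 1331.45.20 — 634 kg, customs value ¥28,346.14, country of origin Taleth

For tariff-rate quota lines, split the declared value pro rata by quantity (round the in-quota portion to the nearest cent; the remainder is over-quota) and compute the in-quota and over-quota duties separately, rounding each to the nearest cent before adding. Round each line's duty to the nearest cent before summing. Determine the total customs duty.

¥80,749.29

Line 1 (5113.80.86, Pelius, 1,942 units, ¥469,886.32):
Base rate for 5113.80.86 is ¥3.30/unit.
Origin Pelius qualifies under the Eriune–Pelius agreement and 5113.80.86 is covered: preferential rate Free applies instead.
The additional-duty order on 5113.80.86 targets Talune, not Pelius; it does not apply.
Duty = ¥469,886.32 × 0% = ¥0.00.
Line 2 (0952.92.55, Taleth, 7,818 units, ¥712,532.52):
Code 0952.92.55 is under a tariff-rate quota (threshold 4,103 units). In-quota: 4,103 units at 4.5%; over-quota: 3,715 units at 18%.
Pro-rata value split: in-quota = ¥712,532.52 × 4,103/7,818 = ¥373,947.42; over-quota = ¥712,532.52 − ¥373,947.42 = ¥338,585.10.
In-quota duty = ¥373,947.42 × 4.5% = ¥16,827.63. Over-quota duty = ¥338,585.10 × 18% = ¥60,945.32.
Line duty = ¥16,827.63 + ¥60,945.32 = ¥77,772.95.
Line 3 (1331.45.20, Taleth, 634 kg, ¥28,346.14):
Base rate for 1331.45.20 is 10.5%.
Duty = ¥28,346.14 × 10.5% = ¥2,976.34.
Total = ¥0.00 + ¥77,772.95 + ¥2,976.34 = ¥80,749.29.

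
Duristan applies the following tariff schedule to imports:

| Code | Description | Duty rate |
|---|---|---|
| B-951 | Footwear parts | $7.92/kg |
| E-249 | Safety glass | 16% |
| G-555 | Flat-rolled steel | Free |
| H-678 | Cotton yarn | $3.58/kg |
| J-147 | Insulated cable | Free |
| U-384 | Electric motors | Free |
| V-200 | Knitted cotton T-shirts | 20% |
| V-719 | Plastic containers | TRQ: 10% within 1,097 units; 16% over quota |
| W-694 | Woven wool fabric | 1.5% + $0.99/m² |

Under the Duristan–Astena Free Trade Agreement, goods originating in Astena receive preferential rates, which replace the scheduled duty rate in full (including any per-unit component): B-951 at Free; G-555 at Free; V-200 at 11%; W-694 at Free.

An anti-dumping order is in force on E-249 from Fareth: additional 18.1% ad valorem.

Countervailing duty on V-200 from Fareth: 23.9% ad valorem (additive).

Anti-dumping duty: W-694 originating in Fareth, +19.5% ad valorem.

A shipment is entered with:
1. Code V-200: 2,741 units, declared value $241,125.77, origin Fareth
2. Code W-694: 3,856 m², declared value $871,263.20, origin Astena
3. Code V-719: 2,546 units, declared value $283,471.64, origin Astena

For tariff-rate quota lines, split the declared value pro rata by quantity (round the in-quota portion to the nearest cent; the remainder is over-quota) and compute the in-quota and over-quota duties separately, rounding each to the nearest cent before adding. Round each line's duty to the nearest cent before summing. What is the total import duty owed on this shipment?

$143,881.28

Line 1 (V-200, Fareth, 2,741 units, $241,125.77):
Base rate for V-200 is 20%.
V-200 has an FTA preferential rate, but origin Fareth is not Astena; base rate stands.
Additional duty on V-200 from Fareth: +23.9%. Applied ad valorem rate: 20% + 23.9% = 43.9%.
Duty = $241,125.77 × 43.9% = $105,854.21.
Line 2 (W-694, Astena, 3,856 m², $871,263.20):
Base rate for W-694 is 1.5% + $0.99/m².
Origin Astena qualifies under the Duristan–Astena agreement and W-694 is covered: preferential rate Free applies instead.
The additional-duty order on W-694 targets Fareth, not Astena; it does not apply.
Duty = $871,263.20 × 0% = $0.00.
Line 3 (V-719, Astena, 2,546 units, $283,471.64):
Code V-719 is under a tariff-rate quota (threshold 1,097 units). In-quota: 1,097 units at 10%; over-quota: 1,449 units at 16%.
Pro-rata value split: in-quota = $283,471.64 × 1,097/2,546 = $122,139.98; over-quota = $283,471.64 − $122,139.98 = $161,331.66.
In-quota duty = $122,139.98 × 10% = $12,214.00. Over-quota duty = $161,331.66 × 16% = $25,813.07.
Line duty = $12,214.00 + $25,813.07 = $38,027.07.
Total = $105,854.21 + $0.00 + $38,027.07 = $143,881.28.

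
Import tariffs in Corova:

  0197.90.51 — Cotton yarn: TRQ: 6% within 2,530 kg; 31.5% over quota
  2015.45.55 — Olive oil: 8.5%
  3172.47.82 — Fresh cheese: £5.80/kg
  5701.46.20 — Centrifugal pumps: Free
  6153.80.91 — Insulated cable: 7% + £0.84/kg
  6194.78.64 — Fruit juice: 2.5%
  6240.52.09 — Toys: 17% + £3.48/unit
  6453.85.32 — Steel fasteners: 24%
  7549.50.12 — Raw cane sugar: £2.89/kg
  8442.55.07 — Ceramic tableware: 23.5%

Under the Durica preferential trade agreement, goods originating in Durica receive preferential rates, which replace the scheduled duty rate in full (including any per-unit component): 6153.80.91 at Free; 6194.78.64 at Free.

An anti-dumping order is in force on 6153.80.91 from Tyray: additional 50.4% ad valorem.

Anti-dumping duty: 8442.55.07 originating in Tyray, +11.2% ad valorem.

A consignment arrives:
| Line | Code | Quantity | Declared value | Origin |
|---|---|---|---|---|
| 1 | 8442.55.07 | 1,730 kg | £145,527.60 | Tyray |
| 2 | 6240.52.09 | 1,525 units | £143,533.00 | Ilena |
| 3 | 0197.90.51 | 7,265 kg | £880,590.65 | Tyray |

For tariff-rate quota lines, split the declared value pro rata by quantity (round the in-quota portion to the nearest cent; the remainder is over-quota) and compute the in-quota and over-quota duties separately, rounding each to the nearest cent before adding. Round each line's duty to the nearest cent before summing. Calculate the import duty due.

Line 1 (8442.55.07, Tyray, 1,730 kg, £145,527.60):
Base rate for 8442.55.07 is 23.5%.
Additional duty on 8442.55.07 from Tyray: +11.2%. Applied ad valorem rate: 23.5% + 11.2% = 34.7%.
Duty = £145,527.60 × 34.7% = £50,498.08.
Line 2 (6240.52.09, Ilena, 1,525 units, £143,533.00):
Base rate for 6240.52.09 is 17% + £3.48/unit.
Duty = £143,533.00 × 17% + 1,525 × £3.48 = £29,707.61.
Line 3 (0197.90.51, Tyray, 7,265 kg, £880,590.65):
Code 0197.90.51 is under a tariff-rate quota (threshold 2,530 kg). In-quota: 2,530 kg at 6%; over-quota: 4,735 kg at 31.5%.
Pro-rata value split: in-quota = £880,590.65 × 2,530/7,265 = £306,661.30; over-quota = £880,590.65 − £306,661.30 = £573,929.35.
In-quota duty = £306,661.30 × 6% = £18,399.68. Over-quota duty = £573,929.35 × 31.5% = £180,787.75.
Line duty = £18,399.68 + £180,787.75 = £199,187.43.
Total = £50,498.08 + £29,707.61 + £199,187.43 = £279,393.12.

£279,393.12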